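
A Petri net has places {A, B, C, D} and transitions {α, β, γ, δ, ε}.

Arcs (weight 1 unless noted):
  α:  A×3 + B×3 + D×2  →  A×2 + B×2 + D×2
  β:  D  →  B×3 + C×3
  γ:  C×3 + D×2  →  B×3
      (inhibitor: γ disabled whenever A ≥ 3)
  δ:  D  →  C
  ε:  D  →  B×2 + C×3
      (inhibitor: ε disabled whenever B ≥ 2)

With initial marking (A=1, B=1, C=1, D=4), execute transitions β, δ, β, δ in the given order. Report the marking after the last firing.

(A=1, B=7, C=9, D=0)

step 1: fire β:  (A=1, B=1, C=1, D=4) → (A=1, B=4, C=4, D=3)
step 2: fire δ:  (A=1, B=4, C=4, D=3) → (A=1, B=4, C=5, D=2)
step 3: fire β:  (A=1, B=4, C=5, D=2) → (A=1, B=7, C=8, D=1)
step 4: fire δ:  (A=1, B=7, C=8, D=1) → (A=1, B=7, C=9, D=0)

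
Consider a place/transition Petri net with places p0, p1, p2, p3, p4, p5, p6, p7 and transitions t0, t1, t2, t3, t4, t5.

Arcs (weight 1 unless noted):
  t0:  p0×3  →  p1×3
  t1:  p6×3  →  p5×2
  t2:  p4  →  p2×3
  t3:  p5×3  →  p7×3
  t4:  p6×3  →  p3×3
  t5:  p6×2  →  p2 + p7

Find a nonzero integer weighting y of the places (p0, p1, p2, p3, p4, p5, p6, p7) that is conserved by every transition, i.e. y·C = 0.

y = (p0:1, p1:1, p2:0, p3:0, p4:0, p5:0, p6:0, p7:0)

Incidence matrix C (rows=places, cols=transitions):
       t0   t1   t2   t3   t4   t5
   p0  -3    0    0    0    0    0
   p1   3    0    0    0    0    0
   p2   0    0    3    0    0    1
   p3   0    0    0    0    3    0
   p4   0    0   -1    0    0    0
   p5   0    2    0   -3    0    0
   p6   0   -3    0    0   -3   -2
   p7   0    0    0    3    0    1

Candidate y = [1, 1, 0, 0, 0, 0, 0, 0]; check y·C column-wise:
  col t0: 1·-3 + 1·3 = 0
  col t1: 1·0 + 1·0 + 0·2 + 0·-3 = 0
  col t2: 1·0 + 1·0 + 0·3 + 0·-1 = 0
  col t3: 1·0 + 1·0 + 0·-3 + 0·3 = 0
  col t4: 1·0 + 1·0 + 0·3 + 0·-3 = 0
  col t5: 1·0 + 1·0 + 0·1 + 0·-2 + 0·1 = 0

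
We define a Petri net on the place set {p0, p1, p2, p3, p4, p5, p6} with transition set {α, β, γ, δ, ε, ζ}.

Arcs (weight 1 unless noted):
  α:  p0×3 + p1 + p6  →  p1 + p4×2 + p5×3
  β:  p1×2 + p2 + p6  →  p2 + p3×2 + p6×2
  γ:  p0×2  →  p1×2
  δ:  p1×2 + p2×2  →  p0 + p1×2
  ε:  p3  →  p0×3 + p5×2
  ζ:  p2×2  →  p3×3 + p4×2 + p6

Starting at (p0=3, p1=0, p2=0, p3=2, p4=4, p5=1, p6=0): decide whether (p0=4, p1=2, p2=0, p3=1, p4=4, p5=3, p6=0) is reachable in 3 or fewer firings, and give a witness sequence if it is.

YES — reachable via ⟨γ, ε⟩ (2 firings)

step 1: fire γ:  (p0=3, p1=0, p2=0, p3=2, p4=4, p5=1, p6=0) → (p0=1, p1=2, p2=0, p3=2, p4=4, p5=1, p6=0)
step 2: fire ε:  (p0=1, p1=2, p2=0, p3=2, p4=4, p5=1, p6=0) → (p0=4, p1=2, p2=0, p3=1, p4=4, p5=3, p6=0)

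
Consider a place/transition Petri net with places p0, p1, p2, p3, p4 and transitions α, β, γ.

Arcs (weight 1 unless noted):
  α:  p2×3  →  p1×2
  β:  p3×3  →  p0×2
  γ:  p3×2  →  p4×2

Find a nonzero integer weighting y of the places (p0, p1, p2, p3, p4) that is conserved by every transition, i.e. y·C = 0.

Incidence matrix C (rows=places, cols=transitions):
        α    β    γ
   p0   0    2    0
   p1   2    0    0
   p2  -3    0    0
   p3   0   -3   -2
   p4   0    0    2

Candidate y = [0, 3, 2, 0, 0]; check y·C column-wise:
  col α: 3·2 + 2·-3 = 0
  col β: 0·2 + 3·0 + 2·0 + 0·-3 = 0
  col γ: 3·0 + 2·0 + 0·-2 + 0·2 = 0

y = (p0:0, p1:3, p2:2, p3:0, p4:0)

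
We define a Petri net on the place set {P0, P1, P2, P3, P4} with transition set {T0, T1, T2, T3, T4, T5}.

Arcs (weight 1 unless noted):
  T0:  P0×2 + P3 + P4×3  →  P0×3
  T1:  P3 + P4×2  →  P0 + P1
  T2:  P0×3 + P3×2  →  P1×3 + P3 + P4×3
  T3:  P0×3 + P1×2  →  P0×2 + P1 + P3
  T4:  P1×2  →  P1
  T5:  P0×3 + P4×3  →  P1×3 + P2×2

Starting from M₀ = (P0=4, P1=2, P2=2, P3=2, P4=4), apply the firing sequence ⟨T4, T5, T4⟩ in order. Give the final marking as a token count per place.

(P0=1, P1=3, P2=4, P3=2, P4=1)

step 1: fire T4:  (P0=4, P1=2, P2=2, P3=2, P4=4) → (P0=4, P1=1, P2=2, P3=2, P4=4)
step 2: fire T5:  (P0=4, P1=1, P2=2, P3=2, P4=4) → (P0=1, P1=4, P2=4, P3=2, P4=1)
step 3: fire T4:  (P0=1, P1=4, P2=4, P3=2, P4=1) → (P0=1, P1=3, P2=4, P3=2, P4=1)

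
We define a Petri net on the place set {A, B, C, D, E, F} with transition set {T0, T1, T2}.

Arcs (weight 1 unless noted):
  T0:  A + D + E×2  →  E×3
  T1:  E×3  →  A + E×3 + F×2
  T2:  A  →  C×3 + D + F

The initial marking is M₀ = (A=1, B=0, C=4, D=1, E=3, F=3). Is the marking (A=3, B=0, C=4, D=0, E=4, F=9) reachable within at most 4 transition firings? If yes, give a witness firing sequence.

step 1: fire T0:  (A=1, B=0, C=4, D=1, E=3, F=3) → (A=0, B=0, C=4, D=0, E=4, F=3)
step 2: fire T1:  (A=0, B=0, C=4, D=0, E=4, F=3) → (A=1, B=0, C=4, D=0, E=4, F=5)
step 3: fire T1:  (A=1, B=0, C=4, D=0, E=4, F=5) → (A=2, B=0, C=4, D=0, E=4, F=7)
step 4: fire T1:  (A=2, B=0, C=4, D=0, E=4, F=7) → (A=3, B=0, C=4, D=0, E=4, F=9)

YES — reachable via ⟨T0, T1, T1, T1⟩ (4 firings)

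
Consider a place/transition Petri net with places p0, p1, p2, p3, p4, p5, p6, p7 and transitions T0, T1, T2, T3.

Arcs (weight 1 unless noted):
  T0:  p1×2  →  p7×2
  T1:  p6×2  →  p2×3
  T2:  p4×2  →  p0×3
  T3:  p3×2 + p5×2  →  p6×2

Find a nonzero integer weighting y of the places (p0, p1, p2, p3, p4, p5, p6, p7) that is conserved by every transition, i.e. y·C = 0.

y = (p0:2, p1:0, p2:0, p3:0, p4:3, p5:0, p6:0, p7:0)

Incidence matrix C (rows=places, cols=transitions):
       T0   T1   T2   T3
   p0   0    0    3    0
   p1  -2    0    0    0
   p2   0    3    0    0
   p3   0    0    0   -2
   p4   0    0   -2    0
   p5   0    0    0   -2
   p6   0   -2    0    2
   p7   2    0    0    0

Candidate y = [2, 0, 0, 0, 3, 0, 0, 0]; check y·C column-wise:
  col T0: 2·0 + 0·-2 + 3·0 + 0·2 = 0
  col T1: 2·0 + 0·3 + 3·0 + 0·-2 = 0
  col T2: 2·3 + 3·-2 = 0
  col T3: 2·0 + 0·-2 + 3·0 + 0·-2 + 0·2 = 0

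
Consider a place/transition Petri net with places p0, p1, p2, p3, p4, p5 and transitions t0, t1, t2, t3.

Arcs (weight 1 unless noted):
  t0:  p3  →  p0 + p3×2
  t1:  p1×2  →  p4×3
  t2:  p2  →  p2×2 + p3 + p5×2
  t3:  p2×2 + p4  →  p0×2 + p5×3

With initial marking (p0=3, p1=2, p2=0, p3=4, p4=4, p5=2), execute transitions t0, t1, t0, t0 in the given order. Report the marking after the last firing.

(p0=6, p1=0, p2=0, p3=7, p4=7, p5=2)

step 1: fire t0:  (p0=3, p1=2, p2=0, p3=4, p4=4, p5=2) → (p0=4, p1=2, p2=0, p3=5, p4=4, p5=2)
step 2: fire t1:  (p0=4, p1=2, p2=0, p3=5, p4=4, p5=2) → (p0=4, p1=0, p2=0, p3=5, p4=7, p5=2)
step 3: fire t0:  (p0=4, p1=0, p2=0, p3=5, p4=7, p5=2) → (p0=5, p1=0, p2=0, p3=6, p4=7, p5=2)
step 4: fire t0:  (p0=5, p1=0, p2=0, p3=6, p4=7, p5=2) → (p0=6, p1=0, p2=0, p3=7, p4=7, p5=2)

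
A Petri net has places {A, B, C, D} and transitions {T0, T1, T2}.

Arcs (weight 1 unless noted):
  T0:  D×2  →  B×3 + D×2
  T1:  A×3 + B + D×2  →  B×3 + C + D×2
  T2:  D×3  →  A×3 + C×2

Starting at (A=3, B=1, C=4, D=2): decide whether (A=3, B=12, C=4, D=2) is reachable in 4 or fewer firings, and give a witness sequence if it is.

NO — not reachable within 4 firings

depth 0: 1 marking
depth 1: 3 markings reached so far
depth 2: 5 markings reached so far
depth 3: 7 markings reached so far
depth 4: 9 markings reached so far
target is not among the 9 markings reachable within 4 steps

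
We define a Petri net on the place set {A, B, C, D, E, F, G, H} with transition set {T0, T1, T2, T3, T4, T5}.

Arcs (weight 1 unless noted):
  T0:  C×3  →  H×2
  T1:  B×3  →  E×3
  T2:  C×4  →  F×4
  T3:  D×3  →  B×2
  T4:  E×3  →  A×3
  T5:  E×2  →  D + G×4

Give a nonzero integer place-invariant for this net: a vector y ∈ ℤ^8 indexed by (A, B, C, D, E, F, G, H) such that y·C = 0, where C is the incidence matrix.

y = (A:3, B:3, C:0, D:2, E:3, F:0, G:1, H:0)

Incidence matrix C (rows=places, cols=transitions):
       T0   T1   T2   T3   T4   T5
    A   0    0    0    0    3    0
    B   0   -3    0    2    0    0
    C  -3    0   -4    0    0    0
    D   0    0    0   -3    0    1
    E   0    3    0    0   -3   -2
    F   0    0    4    0    0    0
    G   0    0    0    0    0    4
    H   2    0    0    0    0    0

Candidate y = [3, 3, 0, 2, 3, 0, 1, 0]; check y·C column-wise:
  col T0: 3·0 + 3·0 + 0·-3 + 2·0 + 3·0 + 1·0 + 0·2 = 0
  col T1: 3·0 + 3·-3 + 2·0 + 3·3 + 1·0 = 0
  col T2: 3·0 + 3·0 + 0·-4 + 2·0 + 3·0 + 0·4 + 1·0 = 0
  col T3: 3·0 + 3·2 + 2·-3 + 3·0 + 1·0 = 0
  col T4: 3·3 + 3·0 + 2·0 + 3·-3 + 1·0 = 0
  col T5: 3·0 + 3·0 + 2·1 + 3·-2 + 1·4 = 0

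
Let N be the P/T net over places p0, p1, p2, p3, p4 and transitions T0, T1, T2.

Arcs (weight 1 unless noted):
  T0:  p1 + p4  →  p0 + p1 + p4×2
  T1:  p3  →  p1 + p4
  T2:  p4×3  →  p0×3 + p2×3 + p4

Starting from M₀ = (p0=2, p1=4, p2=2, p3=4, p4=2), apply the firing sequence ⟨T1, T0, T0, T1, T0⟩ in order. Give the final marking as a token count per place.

(p0=5, p1=6, p2=2, p3=2, p4=7)

step 1: fire T1:  (p0=2, p1=4, p2=2, p3=4, p4=2) → (p0=2, p1=5, p2=2, p3=3, p4=3)
step 2: fire T0:  (p0=2, p1=5, p2=2, p3=3, p4=3) → (p0=3, p1=5, p2=2, p3=3, p4=4)
step 3: fire T0:  (p0=3, p1=5, p2=2, p3=3, p4=4) → (p0=4, p1=5, p2=2, p3=3, p4=5)
step 4: fire T1:  (p0=4, p1=5, p2=2, p3=3, p4=5) → (p0=4, p1=6, p2=2, p3=2, p4=6)
step 5: fire T0:  (p0=4, p1=6, p2=2, p3=2, p4=6) → (p0=5, p1=6, p2=2, p3=2, p4=7)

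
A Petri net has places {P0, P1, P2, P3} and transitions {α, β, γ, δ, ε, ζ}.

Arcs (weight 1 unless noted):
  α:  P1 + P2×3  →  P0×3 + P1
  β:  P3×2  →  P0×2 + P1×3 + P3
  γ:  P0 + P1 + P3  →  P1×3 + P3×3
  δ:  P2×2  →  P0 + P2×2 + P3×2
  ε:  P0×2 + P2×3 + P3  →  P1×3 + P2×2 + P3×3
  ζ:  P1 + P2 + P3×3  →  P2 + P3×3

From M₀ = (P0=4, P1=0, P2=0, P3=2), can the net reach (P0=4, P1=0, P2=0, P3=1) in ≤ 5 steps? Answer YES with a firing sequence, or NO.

NO — not reachable within 5 firings

depth 0: 1 marking
depth 1: 2 markings reached so far
depth 2: 3 markings reached so far
depth 3: 5 markings reached so far
depth 4: 8 markings reached so far
depth 5: 11 markings reached so far
target is not among the 11 markings reachable within 5 steps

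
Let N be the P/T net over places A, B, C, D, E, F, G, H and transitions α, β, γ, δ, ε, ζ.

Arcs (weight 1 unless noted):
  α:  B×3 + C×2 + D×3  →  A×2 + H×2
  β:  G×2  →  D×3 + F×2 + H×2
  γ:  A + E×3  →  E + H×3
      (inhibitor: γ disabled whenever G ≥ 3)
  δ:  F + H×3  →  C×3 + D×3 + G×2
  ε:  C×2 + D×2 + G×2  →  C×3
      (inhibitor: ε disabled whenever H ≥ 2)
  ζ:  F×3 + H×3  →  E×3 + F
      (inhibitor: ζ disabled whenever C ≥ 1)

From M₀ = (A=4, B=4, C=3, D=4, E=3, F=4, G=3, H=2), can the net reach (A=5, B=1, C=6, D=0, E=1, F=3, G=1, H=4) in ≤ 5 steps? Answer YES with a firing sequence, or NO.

YES — reachable via ⟨α, δ, ε, ε, γ⟩ (5 firings)

step 1: fire α:  (A=4, B=4, C=3, D=4, E=3, F=4, G=3, H=2) → (A=6, B=1, C=1, D=1, E=3, F=4, G=3, H=4)
step 2: fire δ:  (A=6, B=1, C=1, D=1, E=3, F=4, G=3, H=4) → (A=6, B=1, C=4, D=4, E=3, F=3, G=5, H=1)
step 3: fire ε:  (A=6, B=1, C=4, D=4, E=3, F=3, G=5, H=1) → (A=6, B=1, C=5, D=2, E=3, F=3, G=3, H=1)
step 4: fire ε:  (A=6, B=1, C=5, D=2, E=3, F=3, G=3, H=1) → (A=6, B=1, C=6, D=0, E=3, F=3, G=1, H=1)
step 5: fire γ:  (A=6, B=1, C=6, D=0, E=3, F=3, G=1, H=1) → (A=5, B=1, C=6, D=0, E=1, F=3, G=1, H=4)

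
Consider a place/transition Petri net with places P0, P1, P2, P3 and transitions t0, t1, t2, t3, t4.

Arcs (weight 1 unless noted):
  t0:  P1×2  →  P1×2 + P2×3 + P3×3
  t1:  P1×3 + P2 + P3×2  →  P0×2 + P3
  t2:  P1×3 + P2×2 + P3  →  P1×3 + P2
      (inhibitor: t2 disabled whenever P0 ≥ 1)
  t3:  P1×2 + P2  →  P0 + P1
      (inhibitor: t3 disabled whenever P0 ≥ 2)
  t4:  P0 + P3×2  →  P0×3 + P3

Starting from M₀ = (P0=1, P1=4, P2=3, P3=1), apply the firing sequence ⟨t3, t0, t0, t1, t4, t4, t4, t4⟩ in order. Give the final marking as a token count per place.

step 1: fire t3:  (P0=1, P1=4, P2=3, P3=1) → (P0=2, P1=3, P2=2, P3=1)
step 2: fire t0:  (P0=2, P1=3, P2=2, P3=1) → (P0=2, P1=3, P2=5, P3=4)
step 3: fire t0:  (P0=2, P1=3, P2=5, P3=4) → (P0=2, P1=3, P2=8, P3=7)
step 4: fire t1:  (P0=2, P1=3, P2=8, P3=7) → (P0=4, P1=0, P2=7, P3=6)
step 5: fire t4:  (P0=4, P1=0, P2=7, P3=6) → (P0=6, P1=0, P2=7, P3=5)
step 6: fire t4:  (P0=6, P1=0, P2=7, P3=5) → (P0=8, P1=0, P2=7, P3=4)
step 7: fire t4:  (P0=8, P1=0, P2=7, P3=4) → (P0=10, P1=0, P2=7, P3=3)
step 8: fire t4:  (P0=10, P1=0, P2=7, P3=3) → (P0=12, P1=0, P2=7, P3=2)

(P0=12, P1=0, P2=7, P3=2)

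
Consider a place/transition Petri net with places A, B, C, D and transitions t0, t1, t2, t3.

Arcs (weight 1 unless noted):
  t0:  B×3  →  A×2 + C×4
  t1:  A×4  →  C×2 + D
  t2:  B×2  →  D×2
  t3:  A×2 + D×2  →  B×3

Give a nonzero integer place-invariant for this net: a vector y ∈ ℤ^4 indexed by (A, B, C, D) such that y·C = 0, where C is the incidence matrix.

Incidence matrix C (rows=places, cols=transitions):
       t0   t1   t2   t3
    A   2   -4    0   -2
    B  -3    0   -2    3
    C   4    2    0    0
    D   0    1    2   -2

Candidate y = [1, 2, 1, 2]; check y·C column-wise:
  col t0: 1·2 + 2·-3 + 1·4 + 2·0 = 0
  col t1: 1·-4 + 2·0 + 1·2 + 2·1 = 0
  col t2: 1·0 + 2·-2 + 1·0 + 2·2 = 0
  col t3: 1·-2 + 2·3 + 1·0 + 2·-2 = 0

y = (A:1, B:2, C:1, D:2)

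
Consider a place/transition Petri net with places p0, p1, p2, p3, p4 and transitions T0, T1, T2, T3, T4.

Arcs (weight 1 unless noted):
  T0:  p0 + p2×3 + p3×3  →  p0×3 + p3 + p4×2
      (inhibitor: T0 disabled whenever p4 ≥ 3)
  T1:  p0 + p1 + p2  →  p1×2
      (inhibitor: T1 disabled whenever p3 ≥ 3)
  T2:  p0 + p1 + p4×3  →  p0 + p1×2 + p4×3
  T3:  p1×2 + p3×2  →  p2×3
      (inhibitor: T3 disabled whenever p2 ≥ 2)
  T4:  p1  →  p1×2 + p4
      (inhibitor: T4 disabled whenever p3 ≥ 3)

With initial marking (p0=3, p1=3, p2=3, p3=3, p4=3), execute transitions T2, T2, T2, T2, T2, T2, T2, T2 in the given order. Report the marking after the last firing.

step 1: fire T2:  (p0=3, p1=3, p2=3, p3=3, p4=3) → (p0=3, p1=4, p2=3, p3=3, p4=3)
step 2: fire T2:  (p0=3, p1=4, p2=3, p3=3, p4=3) → (p0=3, p1=5, p2=3, p3=3, p4=3)
step 3: fire T2:  (p0=3, p1=5, p2=3, p3=3, p4=3) → (p0=3, p1=6, p2=3, p3=3, p4=3)
step 4: fire T2:  (p0=3, p1=6, p2=3, p3=3, p4=3) → (p0=3, p1=7, p2=3, p3=3, p4=3)
step 5: fire T2:  (p0=3, p1=7, p2=3, p3=3, p4=3) → (p0=3, p1=8, p2=3, p3=3, p4=3)
step 6: fire T2:  (p0=3, p1=8, p2=3, p3=3, p4=3) → (p0=3, p1=9, p2=3, p3=3, p4=3)
step 7: fire T2:  (p0=3, p1=9, p2=3, p3=3, p4=3) → (p0=3, p1=10, p2=3, p3=3, p4=3)
step 8: fire T2:  (p0=3, p1=10, p2=3, p3=3, p4=3) → (p0=3, p1=11, p2=3, p3=3, p4=3)

(p0=3, p1=11, p2=3, p3=3, p4=3)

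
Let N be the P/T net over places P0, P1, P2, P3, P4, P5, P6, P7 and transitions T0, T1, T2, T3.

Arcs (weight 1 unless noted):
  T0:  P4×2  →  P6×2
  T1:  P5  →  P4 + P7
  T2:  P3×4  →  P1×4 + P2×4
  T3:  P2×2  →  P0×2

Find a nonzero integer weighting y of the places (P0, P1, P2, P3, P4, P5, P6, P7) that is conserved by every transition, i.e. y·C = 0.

y = (P0:1, P1:-1, P2:1, P3:0, P4:0, P5:0, P6:0, P7:0)

Incidence matrix C (rows=places, cols=transitions):
       T0   T1   T2   T3
   P0   0    0    0    2
   P1   0    0    4    0
   P2   0    0    4   -2
   P3   0    0   -4    0
   P4  -2    1    0    0
   P5   0   -1    0    0
   P6   2    0    0    0
   P7   0    1    0    0

Candidate y = [1, -1, 1, 0, 0, 0, 0, 0]; check y·C column-wise:
  col T0: 1·0 + -1·0 + 1·0 + 0·-2 + 0·2 = 0
  col T1: 1·0 + -1·0 + 1·0 + 0·1 + 0·-1 + 0·1 = 0
  col T2: 1·0 + -1·4 + 1·4 + 0·-4 = 0
  col T3: 1·2 + -1·0 + 1·-2 = 0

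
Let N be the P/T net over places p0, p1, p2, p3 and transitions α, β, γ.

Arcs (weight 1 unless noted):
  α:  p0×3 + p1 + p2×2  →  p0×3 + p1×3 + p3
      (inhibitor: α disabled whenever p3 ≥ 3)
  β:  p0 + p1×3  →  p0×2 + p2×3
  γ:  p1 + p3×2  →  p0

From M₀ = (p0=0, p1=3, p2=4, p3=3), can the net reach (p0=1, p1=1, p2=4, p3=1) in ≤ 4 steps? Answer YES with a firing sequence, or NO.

NO — not reachable within 4 firings

depth 0: 1 marking
depth 1: 2 markings reached so far
depth 2: 2 markings reached so far
(frontier empty at depth 2; search complete)
target is not among the 2 markings reachable within 4 steps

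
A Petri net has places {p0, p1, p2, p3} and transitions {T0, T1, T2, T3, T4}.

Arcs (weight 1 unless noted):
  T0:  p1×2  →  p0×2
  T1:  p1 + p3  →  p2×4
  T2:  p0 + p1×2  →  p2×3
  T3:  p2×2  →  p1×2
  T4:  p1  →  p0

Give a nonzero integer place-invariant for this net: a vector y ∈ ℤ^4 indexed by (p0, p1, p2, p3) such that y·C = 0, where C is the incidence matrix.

Incidence matrix C (rows=places, cols=transitions):
       T0   T1   T2   T3   T4
   p0   2    0   -1    0    1
   p1  -2   -1   -2    2   -1
   p2   0    4    3   -2    0
   p3   0   -1    0    0    0

Candidate y = [1, 1, 1, 3]; check y·C column-wise:
  col T0: 1·2 + 1·-2 + 1·0 + 3·0 = 0
  col T1: 1·0 + 1·-1 + 1·4 + 3·-1 = 0
  col T2: 1·-1 + 1·-2 + 1·3 + 3·0 = 0
  col T3: 1·0 + 1·2 + 1·-2 + 3·0 = 0
  col T4: 1·1 + 1·-1 + 1·0 + 3·0 = 0

y = (p0:1, p1:1, p2:1, p3:3)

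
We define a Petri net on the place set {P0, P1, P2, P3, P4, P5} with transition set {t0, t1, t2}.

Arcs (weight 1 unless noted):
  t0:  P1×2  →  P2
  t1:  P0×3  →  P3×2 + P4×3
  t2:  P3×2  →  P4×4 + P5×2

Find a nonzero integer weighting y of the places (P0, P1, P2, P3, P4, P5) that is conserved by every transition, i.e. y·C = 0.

Incidence matrix C (rows=places, cols=transitions):
       t0   t1   t2
   P0   0   -3    0
   P1  -2    0    0
   P2   1    0    0
   P3   0    2   -2
   P4   0    3    4
   P5   0    0    2

Candidate y = [0, 1, 2, 0, 0, 0]; check y·C column-wise:
  col t0: 1·-2 + 2·1 = 0
  col t1: 0·-3 + 1·0 + 2·0 + 0·2 + 0·3 = 0
  col t2: 1·0 + 2·0 + 0·-2 + 0·4 + 0·2 = 0

y = (P0:0, P1:1, P2:2, P3:0, P4:0, P5:0)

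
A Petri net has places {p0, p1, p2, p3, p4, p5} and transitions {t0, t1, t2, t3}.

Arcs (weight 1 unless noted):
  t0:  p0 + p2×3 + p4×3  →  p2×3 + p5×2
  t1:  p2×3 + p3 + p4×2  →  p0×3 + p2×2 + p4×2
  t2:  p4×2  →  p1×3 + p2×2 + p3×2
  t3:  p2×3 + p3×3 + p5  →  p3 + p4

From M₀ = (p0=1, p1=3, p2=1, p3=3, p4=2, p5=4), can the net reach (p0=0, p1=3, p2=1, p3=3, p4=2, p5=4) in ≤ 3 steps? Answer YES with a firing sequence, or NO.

depth 0: 1 marking
depth 1: 2 markings reached so far
depth 2: 3 markings reached so far
depth 3: 3 markings reached so far
(frontier empty at depth 3; search complete)
target is not among the 3 markings reachable within 3 steps

NO — not reachable within 3 firings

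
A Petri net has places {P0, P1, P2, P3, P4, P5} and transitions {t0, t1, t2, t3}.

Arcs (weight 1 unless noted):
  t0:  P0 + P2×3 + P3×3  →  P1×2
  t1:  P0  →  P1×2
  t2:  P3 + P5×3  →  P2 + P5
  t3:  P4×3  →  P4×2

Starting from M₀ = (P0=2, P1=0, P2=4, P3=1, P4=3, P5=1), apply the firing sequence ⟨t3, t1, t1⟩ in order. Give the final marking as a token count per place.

(P0=0, P1=4, P2=4, P3=1, P4=2, P5=1)

step 1: fire t3:  (P0=2, P1=0, P2=4, P3=1, P4=3, P5=1) → (P0=2, P1=0, P2=4, P3=1, P4=2, P5=1)
step 2: fire t1:  (P0=2, P1=0, P2=4, P3=1, P4=2, P5=1) → (P0=1, P1=2, P2=4, P3=1, P4=2, P5=1)
step 3: fire t1:  (P0=1, P1=2, P2=4, P3=1, P4=2, P5=1) → (P0=0, P1=4, P2=4, P3=1, P4=2, P5=1)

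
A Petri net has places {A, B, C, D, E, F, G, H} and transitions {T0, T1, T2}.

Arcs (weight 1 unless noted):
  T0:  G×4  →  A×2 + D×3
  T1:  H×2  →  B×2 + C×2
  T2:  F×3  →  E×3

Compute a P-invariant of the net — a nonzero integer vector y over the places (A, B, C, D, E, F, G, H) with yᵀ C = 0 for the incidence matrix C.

y = (A:0, B:1, C:-1, D:0, E:0, F:0, G:0, H:0)

Incidence matrix C (rows=places, cols=transitions):
       T0   T1   T2
    A   2    0    0
    B   0    2    0
    C   0    2    0
    D   3    0    0
    E   0    0    3
    F   0    0   -3
    G  -4    0    0
    H   0   -2    0

Candidate y = [0, 1, -1, 0, 0, 0, 0, 0]; check y·C column-wise:
  col T0: 0·2 + 1·0 + -1·0 + 0·3 + 0·-4 = 0
  col T1: 1·2 + -1·2 + 0·-2 = 0
  col T2: 1·0 + -1·0 + 0·3 + 0·-3 = 0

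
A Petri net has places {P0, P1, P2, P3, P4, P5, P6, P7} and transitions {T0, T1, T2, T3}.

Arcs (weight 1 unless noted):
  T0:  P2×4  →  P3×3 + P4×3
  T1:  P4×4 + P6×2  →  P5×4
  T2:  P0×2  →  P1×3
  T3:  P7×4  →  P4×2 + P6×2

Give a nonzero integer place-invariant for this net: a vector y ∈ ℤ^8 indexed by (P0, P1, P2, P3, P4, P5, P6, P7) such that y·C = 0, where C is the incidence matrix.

y = (P0:3, P1:2, P2:0, P3:0, P4:0, P5:0, P6:0, P7:0)

Incidence matrix C (rows=places, cols=transitions):
       T0   T1   T2   T3
   P0   0    0   -2    0
   P1   0    0    3    0
   P2  -4    0    0    0
   P3   3    0    0    0
   P4   3   -4    0    2
   P5   0    4    0    0
   P6   0   -2    0    2
   P7   0    0    0   -4

Candidate y = [3, 2, 0, 0, 0, 0, 0, 0]; check y·C column-wise:
  col T0: 3·0 + 2·0 + 0·-4 + 0·3 + 0·3 = 0
  col T1: 3·0 + 2·0 + 0·-4 + 0·4 + 0·-2 = 0
  col T2: 3·-2 + 2·3 = 0
  col T3: 3·0 + 2·0 + 0·2 + 0·2 + 0·-4 = 0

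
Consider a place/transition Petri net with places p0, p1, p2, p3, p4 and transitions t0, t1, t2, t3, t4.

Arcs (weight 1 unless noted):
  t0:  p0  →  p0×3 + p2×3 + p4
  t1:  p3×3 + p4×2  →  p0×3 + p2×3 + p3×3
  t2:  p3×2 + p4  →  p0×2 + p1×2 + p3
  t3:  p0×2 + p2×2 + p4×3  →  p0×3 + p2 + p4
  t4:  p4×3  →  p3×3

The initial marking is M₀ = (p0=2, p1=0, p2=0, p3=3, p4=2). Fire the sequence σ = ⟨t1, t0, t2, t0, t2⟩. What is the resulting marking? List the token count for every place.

(p0=13, p1=4, p2=9, p3=1, p4=0)

step 1: fire t1:  (p0=2, p1=0, p2=0, p3=3, p4=2) → (p0=5, p1=0, p2=3, p3=3, p4=0)
step 2: fire t0:  (p0=5, p1=0, p2=3, p3=3, p4=0) → (p0=7, p1=0, p2=6, p3=3, p4=1)
step 3: fire t2:  (p0=7, p1=0, p2=6, p3=3, p4=1) → (p0=9, p1=2, p2=6, p3=2, p4=0)
step 4: fire t0:  (p0=9, p1=2, p2=6, p3=2, p4=0) → (p0=11, p1=2, p2=9, p3=2, p4=1)
step 5: fire t2:  (p0=11, p1=2, p2=9, p3=2, p4=1) → (p0=13, p1=4, p2=9, p3=1, p4=0)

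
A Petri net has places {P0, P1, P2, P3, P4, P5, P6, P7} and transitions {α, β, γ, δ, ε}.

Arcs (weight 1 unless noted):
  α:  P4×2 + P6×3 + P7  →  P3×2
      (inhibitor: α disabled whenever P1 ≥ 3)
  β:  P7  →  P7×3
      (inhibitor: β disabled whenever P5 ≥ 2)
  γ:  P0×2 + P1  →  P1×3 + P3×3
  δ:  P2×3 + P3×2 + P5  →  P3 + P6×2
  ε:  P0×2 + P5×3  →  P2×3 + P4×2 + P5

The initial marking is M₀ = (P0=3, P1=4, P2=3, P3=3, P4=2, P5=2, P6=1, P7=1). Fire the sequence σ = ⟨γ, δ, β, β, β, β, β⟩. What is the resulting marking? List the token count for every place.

step 1: fire γ:  (P0=3, P1=4, P2=3, P3=3, P4=2, P5=2, P6=1, P7=1) → (P0=1, P1=6, P2=3, P3=6, P4=2, P5=2, P6=1, P7=1)
step 2: fire δ:  (P0=1, P1=6, P2=3, P3=6, P4=2, P5=2, P6=1, P7=1) → (P0=1, P1=6, P2=0, P3=5, P4=2, P5=1, P6=3, P7=1)
step 3: fire β:  (P0=1, P1=6, P2=0, P3=5, P4=2, P5=1, P6=3, P7=1) → (P0=1, P1=6, P2=0, P3=5, P4=2, P5=1, P6=3, P7=3)
step 4: fire β:  (P0=1, P1=6, P2=0, P3=5, P4=2, P5=1, P6=3, P7=3) → (P0=1, P1=6, P2=0, P3=5, P4=2, P5=1, P6=3, P7=5)
step 5: fire β:  (P0=1, P1=6, P2=0, P3=5, P4=2, P5=1, P6=3, P7=5) → (P0=1, P1=6, P2=0, P3=5, P4=2, P5=1, P6=3, P7=7)
step 6: fire β:  (P0=1, P1=6, P2=0, P3=5, P4=2, P5=1, P6=3, P7=7) → (P0=1, P1=6, P2=0, P3=5, P4=2, P5=1, P6=3, P7=9)
step 7: fire β:  (P0=1, P1=6, P2=0, P3=5, P4=2, P5=1, P6=3, P7=9) → (P0=1, P1=6, P2=0, P3=5, P4=2, P5=1, P6=3, P7=11)

(P0=1, P1=6, P2=0, P3=5, P4=2, P5=1, P6=3, P7=11)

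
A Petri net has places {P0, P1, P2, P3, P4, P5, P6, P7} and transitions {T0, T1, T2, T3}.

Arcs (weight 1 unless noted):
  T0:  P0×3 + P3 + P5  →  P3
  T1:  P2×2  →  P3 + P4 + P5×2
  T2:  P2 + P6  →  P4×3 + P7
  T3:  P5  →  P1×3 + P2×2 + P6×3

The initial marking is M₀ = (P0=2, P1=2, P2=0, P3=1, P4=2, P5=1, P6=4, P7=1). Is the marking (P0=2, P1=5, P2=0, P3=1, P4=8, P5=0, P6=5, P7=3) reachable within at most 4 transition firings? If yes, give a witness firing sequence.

YES — reachable via ⟨T3, T2, T2⟩ (3 firings)

step 1: fire T3:  (P0=2, P1=2, P2=0, P3=1, P4=2, P5=1, P6=4, P7=1) → (P0=2, P1=5, P2=2, P3=1, P4=2, P5=0, P6=7, P7=1)
step 2: fire T2:  (P0=2, P1=5, P2=2, P3=1, P4=2, P5=0, P6=7, P7=1) → (P0=2, P1=5, P2=1, P3=1, P4=5, P5=0, P6=6, P7=2)
step 3: fire T2:  (P0=2, P1=5, P2=1, P3=1, P4=5, P5=0, P6=6, P7=2) → (P0=2, P1=5, P2=0, P3=1, P4=8, P5=0, P6=5, P7=3)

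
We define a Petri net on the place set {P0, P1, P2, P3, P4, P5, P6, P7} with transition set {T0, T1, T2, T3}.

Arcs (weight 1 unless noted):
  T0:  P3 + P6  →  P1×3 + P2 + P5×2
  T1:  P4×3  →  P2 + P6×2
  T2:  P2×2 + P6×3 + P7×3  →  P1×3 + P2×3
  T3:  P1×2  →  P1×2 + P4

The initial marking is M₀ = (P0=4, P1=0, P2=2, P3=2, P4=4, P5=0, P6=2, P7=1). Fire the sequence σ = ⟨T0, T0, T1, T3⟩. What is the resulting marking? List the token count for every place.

step 1: fire T0:  (P0=4, P1=0, P2=2, P3=2, P4=4, P5=0, P6=2, P7=1) → (P0=4, P1=3, P2=3, P3=1, P4=4, P5=2, P6=1, P7=1)
step 2: fire T0:  (P0=4, P1=3, P2=3, P3=1, P4=4, P5=2, P6=1, P7=1) → (P0=4, P1=6, P2=4, P3=0, P4=4, P5=4, P6=0, P7=1)
step 3: fire T1:  (P0=4, P1=6, P2=4, P3=0, P4=4, P5=4, P6=0, P7=1) → (P0=4, P1=6, P2=5, P3=0, P4=1, P5=4, P6=2, P7=1)
step 4: fire T3:  (P0=4, P1=6, P2=5, P3=0, P4=1, P5=4, P6=2, P7=1) → (P0=4, P1=6, P2=5, P3=0, P4=2, P5=4, P6=2, P7=1)

(P0=4, P1=6, P2=5, P3=0, P4=2, P5=4, P6=2, P7=1)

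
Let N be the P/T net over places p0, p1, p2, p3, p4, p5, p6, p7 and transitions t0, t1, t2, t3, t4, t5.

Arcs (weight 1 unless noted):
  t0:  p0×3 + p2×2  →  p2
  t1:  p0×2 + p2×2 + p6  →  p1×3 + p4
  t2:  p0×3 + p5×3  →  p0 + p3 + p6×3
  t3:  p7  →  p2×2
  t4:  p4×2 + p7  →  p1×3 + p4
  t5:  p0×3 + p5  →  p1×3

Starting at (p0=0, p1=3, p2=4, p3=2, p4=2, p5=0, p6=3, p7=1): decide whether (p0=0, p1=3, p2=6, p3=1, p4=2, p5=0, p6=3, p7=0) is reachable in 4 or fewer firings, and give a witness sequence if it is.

depth 0: 1 marking
depth 1: 3 markings reached so far
depth 2: 3 markings reached so far
(frontier empty at depth 2; search complete)
target is not among the 3 markings reachable within 4 steps

NO — not reachable within 4 firings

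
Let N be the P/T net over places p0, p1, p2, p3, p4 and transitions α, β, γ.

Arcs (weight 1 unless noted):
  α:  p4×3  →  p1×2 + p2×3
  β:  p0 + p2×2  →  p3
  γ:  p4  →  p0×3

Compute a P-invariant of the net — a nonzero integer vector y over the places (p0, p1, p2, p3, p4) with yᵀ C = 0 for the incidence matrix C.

Incidence matrix C (rows=places, cols=transitions):
        α    β    γ
   p0   0   -1    3
   p1   2    0    0
   p2   3   -2    0
   p3   0    1    0
   p4  -3    0   -1

Candidate y = [0, 3, -2, -4, 0]; check y·C column-wise:
  col α: 3·2 + -2·3 + -4·0 + 0·-3 = 0
  col β: 0·-1 + 3·0 + -2·-2 + -4·1 = 0
  col γ: 0·3 + 3·0 + -2·0 + -4·0 + 0·-1 = 0

y = (p0:0, p1:3, p2:-2, p3:-4, p4:0)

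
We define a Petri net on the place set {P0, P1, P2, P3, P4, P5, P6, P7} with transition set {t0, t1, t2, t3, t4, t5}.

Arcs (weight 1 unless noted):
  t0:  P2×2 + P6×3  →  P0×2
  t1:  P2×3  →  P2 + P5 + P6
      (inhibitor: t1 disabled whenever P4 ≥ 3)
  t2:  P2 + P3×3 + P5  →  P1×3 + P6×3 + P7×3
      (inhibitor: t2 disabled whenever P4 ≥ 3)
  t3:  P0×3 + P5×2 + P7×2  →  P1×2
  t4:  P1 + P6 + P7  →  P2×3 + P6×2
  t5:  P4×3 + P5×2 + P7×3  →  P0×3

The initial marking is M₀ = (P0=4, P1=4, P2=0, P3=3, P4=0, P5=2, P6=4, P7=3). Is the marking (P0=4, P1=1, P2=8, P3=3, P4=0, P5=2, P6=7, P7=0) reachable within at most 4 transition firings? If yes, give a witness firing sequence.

NO — not reachable within 4 firings

depth 0: 1 marking
depth 1: 3 markings reached so far
depth 2: 8 markings reached so far
depth 3: 16 markings reached so far
depth 4: 25 markings reached so far
target is not among the 25 markings reachable within 4 steps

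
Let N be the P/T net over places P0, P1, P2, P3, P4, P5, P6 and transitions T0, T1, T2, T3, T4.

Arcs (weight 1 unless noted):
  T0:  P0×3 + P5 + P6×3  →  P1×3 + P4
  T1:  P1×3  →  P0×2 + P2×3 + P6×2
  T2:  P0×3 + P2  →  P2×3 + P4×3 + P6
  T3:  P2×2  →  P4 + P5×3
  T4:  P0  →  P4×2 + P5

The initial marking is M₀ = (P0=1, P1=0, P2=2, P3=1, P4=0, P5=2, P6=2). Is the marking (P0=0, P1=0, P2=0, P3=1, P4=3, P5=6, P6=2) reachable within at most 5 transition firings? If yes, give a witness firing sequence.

step 1: fire T3:  (P0=1, P1=0, P2=2, P3=1, P4=0, P5=2, P6=2) → (P0=1, P1=0, P2=0, P3=1, P4=1, P5=5, P6=2)
step 2: fire T4:  (P0=1, P1=0, P2=0, P3=1, P4=1, P5=5, P6=2) → (P0=0, P1=0, P2=0, P3=1, P4=3, P5=6, P6=2)

YES — reachable via ⟨T3, T4⟩ (2 firings)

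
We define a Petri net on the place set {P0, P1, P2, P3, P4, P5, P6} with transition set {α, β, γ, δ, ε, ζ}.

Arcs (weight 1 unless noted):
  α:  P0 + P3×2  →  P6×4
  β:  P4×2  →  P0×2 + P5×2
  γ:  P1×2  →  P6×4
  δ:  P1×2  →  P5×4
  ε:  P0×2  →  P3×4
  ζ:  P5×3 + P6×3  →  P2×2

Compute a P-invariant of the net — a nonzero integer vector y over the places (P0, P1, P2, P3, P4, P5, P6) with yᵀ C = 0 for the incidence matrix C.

y = (P0:2, P1:2, P2:3, P3:1, P4:3, P5:1, P6:1)

Incidence matrix C (rows=places, cols=transitions):
        α    β    γ    δ    ε    ζ
   P0  -1    2    0    0   -2    0
   P1   0    0   -2   -2    0    0
   P2   0    0    0    0    0    2
   P3  -2    0    0    0    4    0
   P4   0   -2    0    0    0    0
   P5   0    2    0    4    0   -3
   P6   4    0    4    0    0   -3

Candidate y = [2, 2, 3, 1, 3, 1, 1]; check y·C column-wise:
  col α: 2·-1 + 2·0 + 3·0 + 1·-2 + 3·0 + 1·0 + 1·4 = 0
  col β: 2·2 + 2·0 + 3·0 + 1·0 + 3·-2 + 1·2 + 1·0 = 0
  col γ: 2·0 + 2·-2 + 3·0 + 1·0 + 3·0 + 1·0 + 1·4 = 0
  col δ: 2·0 + 2·-2 + 3·0 + 1·0 + 3·0 + 1·4 + 1·0 = 0
  col ε: 2·-2 + 2·0 + 3·0 + 1·4 + 3·0 + 1·0 + 1·0 = 0
  col ζ: 2·0 + 2·0 + 3·2 + 1·0 + 3·0 + 1·-3 + 1·-3 = 0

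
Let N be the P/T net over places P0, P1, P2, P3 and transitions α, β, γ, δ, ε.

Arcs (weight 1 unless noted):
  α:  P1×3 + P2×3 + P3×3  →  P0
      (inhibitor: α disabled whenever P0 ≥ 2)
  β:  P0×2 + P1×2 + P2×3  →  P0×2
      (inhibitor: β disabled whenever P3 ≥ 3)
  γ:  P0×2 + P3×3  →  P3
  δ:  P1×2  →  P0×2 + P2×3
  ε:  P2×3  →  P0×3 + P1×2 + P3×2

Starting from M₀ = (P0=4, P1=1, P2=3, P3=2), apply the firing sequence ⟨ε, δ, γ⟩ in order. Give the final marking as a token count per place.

(P0=7, P1=1, P2=3, P3=2)

step 1: fire ε:  (P0=4, P1=1, P2=3, P3=2) → (P0=7, P1=3, P2=0, P3=4)
step 2: fire δ:  (P0=7, P1=3, P2=0, P3=4) → (P0=9, P1=1, P2=3, P3=4)
step 3: fire γ:  (P0=9, P1=1, P2=3, P3=4) → (P0=7, P1=1, P2=3, P3=2)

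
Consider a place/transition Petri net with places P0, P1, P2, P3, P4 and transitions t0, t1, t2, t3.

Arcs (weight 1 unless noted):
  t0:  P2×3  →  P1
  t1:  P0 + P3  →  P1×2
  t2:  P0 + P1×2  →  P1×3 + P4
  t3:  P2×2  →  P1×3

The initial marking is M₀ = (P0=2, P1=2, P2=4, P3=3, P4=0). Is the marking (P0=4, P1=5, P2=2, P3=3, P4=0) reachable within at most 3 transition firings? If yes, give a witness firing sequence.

NO — not reachable within 3 firings

depth 0: 1 marking
depth 1: 5 markings reached so far
depth 2: 13 markings reached so far
depth 3: 21 markings reached so far
target is not among the 21 markings reachable within 3 steps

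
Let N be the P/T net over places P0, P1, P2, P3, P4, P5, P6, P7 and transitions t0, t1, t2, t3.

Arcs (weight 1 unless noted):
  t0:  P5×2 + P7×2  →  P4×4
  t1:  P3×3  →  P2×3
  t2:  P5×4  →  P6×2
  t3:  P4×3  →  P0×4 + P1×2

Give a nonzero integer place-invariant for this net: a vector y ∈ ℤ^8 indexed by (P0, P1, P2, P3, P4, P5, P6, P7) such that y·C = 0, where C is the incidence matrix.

Incidence matrix C (rows=places, cols=transitions):
       t0   t1   t2   t3
   P0   0    0    0    4
   P1   0    0    0    2
   P2   0    3    0    0
   P3   0   -3    0    0
   P4   4    0    0   -3
   P5  -2    0   -4    0
   P6   0    0    2    0
   P7  -2    0    0    0

Candidate y = [1, -2, 0, 0, 0, 0, 0, 0]; check y·C column-wise:
  col t0: 1·0 + -2·0 + 0·4 + 0·-2 + 0·-2 = 0
  col t1: 1·0 + -2·0 + 0·3 + 0·-3 = 0
  col t2: 1·0 + -2·0 + 0·-4 + 0·2 = 0
  col t3: 1·4 + -2·2 + 0·-3 = 0

y = (P0:1, P1:-2, P2:0, P3:0, P4:0, P5:0, P6:0, P7:0)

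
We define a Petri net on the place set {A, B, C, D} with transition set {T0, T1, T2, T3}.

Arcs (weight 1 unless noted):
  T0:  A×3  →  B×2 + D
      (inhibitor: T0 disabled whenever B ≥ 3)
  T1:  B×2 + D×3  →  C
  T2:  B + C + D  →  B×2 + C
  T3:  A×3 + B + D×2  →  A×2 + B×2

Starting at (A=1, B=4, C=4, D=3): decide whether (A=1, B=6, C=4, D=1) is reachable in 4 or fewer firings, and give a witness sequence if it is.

step 1: fire T2:  (A=1, B=4, C=4, D=3) → (A=1, B=5, C=4, D=2)
step 2: fire T2:  (A=1, B=5, C=4, D=2) → (A=1, B=6, C=4, D=1)

YES — reachable via ⟨T2, T2⟩ (2 firings)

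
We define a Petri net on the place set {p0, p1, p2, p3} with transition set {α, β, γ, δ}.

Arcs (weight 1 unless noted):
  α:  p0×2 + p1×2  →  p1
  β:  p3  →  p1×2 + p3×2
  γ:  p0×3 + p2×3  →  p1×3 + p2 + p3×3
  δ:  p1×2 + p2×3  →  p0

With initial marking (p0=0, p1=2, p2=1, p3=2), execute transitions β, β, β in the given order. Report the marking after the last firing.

step 1: fire β:  (p0=0, p1=2, p2=1, p3=2) → (p0=0, p1=4, p2=1, p3=3)
step 2: fire β:  (p0=0, p1=4, p2=1, p3=3) → (p0=0, p1=6, p2=1, p3=4)
step 3: fire β:  (p0=0, p1=6, p2=1, p3=4) → (p0=0, p1=8, p2=1, p3=5)

(p0=0, p1=8, p2=1, p3=5)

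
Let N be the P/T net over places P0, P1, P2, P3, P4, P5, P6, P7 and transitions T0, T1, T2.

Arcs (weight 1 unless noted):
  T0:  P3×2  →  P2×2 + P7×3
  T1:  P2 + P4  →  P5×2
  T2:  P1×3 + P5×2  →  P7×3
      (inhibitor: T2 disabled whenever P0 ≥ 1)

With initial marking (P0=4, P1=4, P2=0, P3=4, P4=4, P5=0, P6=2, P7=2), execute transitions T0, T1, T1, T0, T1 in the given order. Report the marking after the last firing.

(P0=4, P1=4, P2=1, P3=0, P4=1, P5=6, P6=2, P7=8)

step 1: fire T0:  (P0=4, P1=4, P2=0, P3=4, P4=4, P5=0, P6=2, P7=2) → (P0=4, P1=4, P2=2, P3=2, P4=4, P5=0, P6=2, P7=5)
step 2: fire T1:  (P0=4, P1=4, P2=2, P3=2, P4=4, P5=0, P6=2, P7=5) → (P0=4, P1=4, P2=1, P3=2, P4=3, P5=2, P6=2, P7=5)
step 3: fire T1:  (P0=4, P1=4, P2=1, P3=2, P4=3, P5=2, P6=2, P7=5) → (P0=4, P1=4, P2=0, P3=2, P4=2, P5=4, P6=2, P7=5)
step 4: fire T0:  (P0=4, P1=4, P2=0, P3=2, P4=2, P5=4, P6=2, P7=5) → (P0=4, P1=4, P2=2, P3=0, P4=2, P5=4, P6=2, P7=8)
step 5: fire T1:  (P0=4, P1=4, P2=2, P3=0, P4=2, P5=4, P6=2, P7=8) → (P0=4, P1=4, P2=1, P3=0, P4=1, P5=6, P6=2, P7=8)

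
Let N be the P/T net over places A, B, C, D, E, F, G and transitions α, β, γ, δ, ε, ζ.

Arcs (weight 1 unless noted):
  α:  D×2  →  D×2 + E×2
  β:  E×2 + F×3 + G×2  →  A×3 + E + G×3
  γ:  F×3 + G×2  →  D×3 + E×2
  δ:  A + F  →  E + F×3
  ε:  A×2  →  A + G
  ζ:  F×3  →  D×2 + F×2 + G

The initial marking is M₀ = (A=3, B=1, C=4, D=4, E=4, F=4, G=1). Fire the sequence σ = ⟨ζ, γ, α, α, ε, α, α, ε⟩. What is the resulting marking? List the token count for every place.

step 1: fire ζ:  (A=3, B=1, C=4, D=4, E=4, F=4, G=1) → (A=3, B=1, C=4, D=6, E=4, F=3, G=2)
step 2: fire γ:  (A=3, B=1, C=4, D=6, E=4, F=3, G=2) → (A=3, B=1, C=4, D=9, E=6, F=0, G=0)
step 3: fire α:  (A=3, B=1, C=4, D=9, E=6, F=0, G=0) → (A=3, B=1, C=4, D=9, E=8, F=0, G=0)
step 4: fire α:  (A=3, B=1, C=4, D=9, E=8, F=0, G=0) → (A=3, B=1, C=4, D=9, E=10, F=0, G=0)
step 5: fire ε:  (A=3, B=1, C=4, D=9, E=10, F=0, G=0) → (A=2, B=1, C=4, D=9, E=10, F=0, G=1)
step 6: fire α:  (A=2, B=1, C=4, D=9, E=10, F=0, G=1) → (A=2, B=1, C=4, D=9, E=12, F=0, G=1)
step 7: fire α:  (A=2, B=1, C=4, D=9, E=12, F=0, G=1) → (A=2, B=1, C=4, D=9, E=14, F=0, G=1)
step 8: fire ε:  (A=2, B=1, C=4, D=9, E=14, F=0, G=1) → (A=1, B=1, C=4, D=9, E=14, F=0, G=2)

(A=1, B=1, C=4, D=9, E=14, F=0, G=2)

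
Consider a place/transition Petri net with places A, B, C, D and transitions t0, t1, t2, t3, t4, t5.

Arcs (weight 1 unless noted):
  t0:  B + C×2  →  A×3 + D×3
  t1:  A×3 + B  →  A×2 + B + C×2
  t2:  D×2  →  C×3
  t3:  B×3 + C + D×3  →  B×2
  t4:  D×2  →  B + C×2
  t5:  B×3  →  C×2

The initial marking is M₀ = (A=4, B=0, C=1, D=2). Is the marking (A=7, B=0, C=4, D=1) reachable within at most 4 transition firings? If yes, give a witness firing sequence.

step 1: fire t4:  (A=4, B=0, C=1, D=2) → (A=4, B=1, C=3, D=0)
step 2: fire t0:  (A=4, B=1, C=3, D=0) → (A=7, B=0, C=1, D=3)
step 3: fire t2:  (A=7, B=0, C=1, D=3) → (A=7, B=0, C=4, D=1)

YES — reachable via ⟨t4, t0, t2⟩ (3 firings)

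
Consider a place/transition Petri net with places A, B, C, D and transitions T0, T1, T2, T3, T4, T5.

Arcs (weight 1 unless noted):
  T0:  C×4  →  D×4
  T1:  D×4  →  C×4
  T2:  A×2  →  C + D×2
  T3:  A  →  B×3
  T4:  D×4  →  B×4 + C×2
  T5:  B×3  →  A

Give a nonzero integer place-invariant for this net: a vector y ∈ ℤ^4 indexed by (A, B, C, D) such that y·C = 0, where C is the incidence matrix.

Incidence matrix C (rows=places, cols=transitions):
       T0   T1   T2   T3   T4   T5
    A   0    0   -2   -1    0    1
    B   0    0    0    3    4   -3
    C  -4    4    1    0    2    0
    D   4   -4    2    0   -4    0

Candidate y = [3, 1, 2, 2]; check y·C column-wise:
  col T0: 3·0 + 1·0 + 2·-4 + 2·4 = 0
  col T1: 3·0 + 1·0 + 2·4 + 2·-4 = 0
  col T2: 3·-2 + 1·0 + 2·1 + 2·2 = 0
  col T3: 3·-1 + 1·3 + 2·0 + 2·0 = 0
  col T4: 3·0 + 1·4 + 2·2 + 2·-4 = 0
  col T5: 3·1 + 1·-3 + 2·0 + 2·0 = 0

y = (A:3, B:1, C:2, D:2)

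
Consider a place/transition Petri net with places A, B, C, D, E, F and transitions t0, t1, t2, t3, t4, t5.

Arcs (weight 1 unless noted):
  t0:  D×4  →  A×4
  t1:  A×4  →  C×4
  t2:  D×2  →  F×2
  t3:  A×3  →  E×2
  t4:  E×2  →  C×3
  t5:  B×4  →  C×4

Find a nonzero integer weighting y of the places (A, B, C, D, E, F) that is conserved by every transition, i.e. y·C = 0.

y = (A:2, B:2, C:2, D:2, E:3, F:2)

Incidence matrix C (rows=places, cols=transitions):
       t0   t1   t2   t3   t4   t5
    A   4   -4    0   -3    0    0
    B   0    0    0    0    0   -4
    C   0    4    0    0    3    4
    D  -4    0   -2    0    0    0
    E   0    0    0    2   -2    0
    F   0    0    2    0    0    0

Candidate y = [2, 2, 2, 2, 3, 2]; check y·C column-wise:
  col t0: 2·4 + 2·0 + 2·0 + 2·-4 + 3·0 + 2·0 = 0
  col t1: 2·-4 + 2·0 + 2·4 + 2·0 + 3·0 + 2·0 = 0
  col t2: 2·0 + 2·0 + 2·0 + 2·-2 + 3·0 + 2·2 = 0
  col t3: 2·-3 + 2·0 + 2·0 + 2·0 + 3·2 + 2·0 = 0
  col t4: 2·0 + 2·0 + 2·3 + 2·0 + 3·-2 + 2·0 = 0
  col t5: 2·0 + 2·-4 + 2·4 + 2·0 + 3·0 + 2·0 = 0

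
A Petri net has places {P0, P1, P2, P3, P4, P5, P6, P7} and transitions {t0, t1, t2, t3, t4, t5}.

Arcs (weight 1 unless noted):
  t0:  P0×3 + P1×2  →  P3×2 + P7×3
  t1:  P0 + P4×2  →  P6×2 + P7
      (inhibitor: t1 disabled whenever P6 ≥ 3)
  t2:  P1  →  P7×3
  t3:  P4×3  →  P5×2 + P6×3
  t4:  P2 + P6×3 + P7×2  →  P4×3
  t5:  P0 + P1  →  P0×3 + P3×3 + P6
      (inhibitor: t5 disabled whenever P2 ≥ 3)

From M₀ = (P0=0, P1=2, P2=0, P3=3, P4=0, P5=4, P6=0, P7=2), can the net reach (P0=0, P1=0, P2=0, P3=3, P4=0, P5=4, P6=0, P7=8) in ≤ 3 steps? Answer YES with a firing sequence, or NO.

YES — reachable via ⟨t2, t2⟩ (2 firings)

step 1: fire t2:  (P0=0, P1=2, P2=0, P3=3, P4=0, P5=4, P6=0, P7=2) → (P0=0, P1=1, P2=0, P3=3, P4=0, P5=4, P6=0, P7=5)
step 2: fire t2:  (P0=0, P1=1, P2=0, P3=3, P4=0, P5=4, P6=0, P7=5) → (P0=0, P1=0, P2=0, P3=3, P4=0, P5=4, P6=0, P7=8)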